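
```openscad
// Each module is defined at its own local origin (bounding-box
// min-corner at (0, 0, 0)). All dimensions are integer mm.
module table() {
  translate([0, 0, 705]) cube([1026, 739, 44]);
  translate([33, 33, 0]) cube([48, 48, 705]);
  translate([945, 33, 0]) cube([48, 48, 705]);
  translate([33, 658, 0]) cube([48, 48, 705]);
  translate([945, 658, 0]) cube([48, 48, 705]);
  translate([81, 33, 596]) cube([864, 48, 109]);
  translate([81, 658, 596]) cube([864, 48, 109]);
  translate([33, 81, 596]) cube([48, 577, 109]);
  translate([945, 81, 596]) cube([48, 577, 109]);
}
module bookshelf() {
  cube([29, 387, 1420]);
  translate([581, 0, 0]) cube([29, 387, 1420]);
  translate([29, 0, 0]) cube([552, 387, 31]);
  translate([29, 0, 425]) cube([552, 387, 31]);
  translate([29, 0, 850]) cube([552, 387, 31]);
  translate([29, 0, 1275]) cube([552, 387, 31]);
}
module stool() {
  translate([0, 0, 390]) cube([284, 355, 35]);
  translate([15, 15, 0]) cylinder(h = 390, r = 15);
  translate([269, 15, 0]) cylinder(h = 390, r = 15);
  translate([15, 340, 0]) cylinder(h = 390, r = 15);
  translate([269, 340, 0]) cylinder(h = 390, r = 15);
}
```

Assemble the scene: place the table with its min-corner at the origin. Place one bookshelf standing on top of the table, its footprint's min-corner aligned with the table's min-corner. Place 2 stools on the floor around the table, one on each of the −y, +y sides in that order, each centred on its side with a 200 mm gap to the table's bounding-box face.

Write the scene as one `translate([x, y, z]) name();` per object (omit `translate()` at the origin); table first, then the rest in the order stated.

table();
translate([0, 0, 749]) bookshelf();
translate([371, -555, 0]) stool();
translate([371, 939, 0]) stool();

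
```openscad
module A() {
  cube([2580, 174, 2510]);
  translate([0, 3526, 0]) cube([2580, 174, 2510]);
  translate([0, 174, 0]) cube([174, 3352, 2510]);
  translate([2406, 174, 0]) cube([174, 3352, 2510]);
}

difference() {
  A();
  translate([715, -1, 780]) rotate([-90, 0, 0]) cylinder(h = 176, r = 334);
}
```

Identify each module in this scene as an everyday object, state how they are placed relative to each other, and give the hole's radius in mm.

The subtracted cylinder has r = 334 mm.

A is a house frame. The house frame has a circular hole through its front wall. The hole's radius is 334 mm.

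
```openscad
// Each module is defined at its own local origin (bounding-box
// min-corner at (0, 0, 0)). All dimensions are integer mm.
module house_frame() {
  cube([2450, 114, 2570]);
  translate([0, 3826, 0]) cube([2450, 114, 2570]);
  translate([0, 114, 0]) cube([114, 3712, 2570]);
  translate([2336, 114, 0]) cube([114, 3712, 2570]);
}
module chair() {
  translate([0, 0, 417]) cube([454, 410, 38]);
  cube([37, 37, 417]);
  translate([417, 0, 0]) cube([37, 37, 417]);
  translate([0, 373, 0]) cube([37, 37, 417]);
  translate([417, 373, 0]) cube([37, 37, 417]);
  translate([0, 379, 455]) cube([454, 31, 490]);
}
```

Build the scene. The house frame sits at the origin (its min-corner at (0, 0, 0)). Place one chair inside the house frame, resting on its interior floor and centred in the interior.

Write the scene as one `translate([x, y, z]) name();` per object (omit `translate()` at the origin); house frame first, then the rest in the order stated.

house_frame();
translate([998, 1765, 0]) chair();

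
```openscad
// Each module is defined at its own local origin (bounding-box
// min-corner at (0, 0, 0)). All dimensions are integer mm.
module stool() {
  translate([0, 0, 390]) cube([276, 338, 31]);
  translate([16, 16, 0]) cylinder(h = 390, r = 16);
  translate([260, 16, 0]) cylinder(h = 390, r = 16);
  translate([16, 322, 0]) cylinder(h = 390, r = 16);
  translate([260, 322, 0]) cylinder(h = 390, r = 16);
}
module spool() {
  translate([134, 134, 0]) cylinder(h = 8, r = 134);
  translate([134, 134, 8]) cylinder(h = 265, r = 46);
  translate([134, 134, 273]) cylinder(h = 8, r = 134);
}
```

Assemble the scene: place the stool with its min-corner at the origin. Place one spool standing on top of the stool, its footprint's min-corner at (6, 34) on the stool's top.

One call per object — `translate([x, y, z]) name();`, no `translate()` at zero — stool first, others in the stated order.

stool();
translate([6, 34, 421]) spool();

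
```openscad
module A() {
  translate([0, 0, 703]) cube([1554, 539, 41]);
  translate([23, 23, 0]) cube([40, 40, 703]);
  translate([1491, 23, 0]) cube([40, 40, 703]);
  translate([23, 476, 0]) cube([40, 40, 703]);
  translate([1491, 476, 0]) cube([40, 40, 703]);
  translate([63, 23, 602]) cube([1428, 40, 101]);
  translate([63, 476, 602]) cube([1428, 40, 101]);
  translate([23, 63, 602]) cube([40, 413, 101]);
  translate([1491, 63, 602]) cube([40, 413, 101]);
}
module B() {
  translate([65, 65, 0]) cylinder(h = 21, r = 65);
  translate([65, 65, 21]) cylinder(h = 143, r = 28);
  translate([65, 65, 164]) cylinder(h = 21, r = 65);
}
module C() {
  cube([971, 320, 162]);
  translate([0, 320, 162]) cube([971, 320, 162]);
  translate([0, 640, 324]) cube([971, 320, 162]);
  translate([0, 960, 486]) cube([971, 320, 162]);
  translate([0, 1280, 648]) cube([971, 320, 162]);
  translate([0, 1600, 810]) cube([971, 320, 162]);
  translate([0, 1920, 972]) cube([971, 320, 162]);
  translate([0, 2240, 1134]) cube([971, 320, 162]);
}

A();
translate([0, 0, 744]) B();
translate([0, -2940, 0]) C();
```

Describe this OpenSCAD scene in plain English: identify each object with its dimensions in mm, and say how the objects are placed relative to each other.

A is a table: top 1554 mm (x) × 539 mm (y), 41 mm thick, upper face at z = 744 mm, on four 40×40 mm square legs, each inset 23 mm from the nearest pair of top edges, running from z = 0 to the bottom of the top. Four apron rails, 40 mm thick and 101 mm tall, run between adjacent legs with their top edges flush with the underside of the top and their outer faces flush with the legs' outer faces.

B is a spool: two coaxial disc flanges of radius 65 mm and thickness 21 mm, joined by a core cylinder of radius 28 mm and height 143 mm. The lower flange rests on z = 0 and the three cylinders share a vertical axis.

C is a straight staircase of 8 solid steps. Each step is 971 mm wide (x), 320 mm deep (y, the going) and 162 mm tall (the rise). The first step rests on the floor; each subsequent step sits one going further in +y and one rise higher in +z, directly behind and above the previous step with no overlap.

The spool is on top of the table. The staircase is on the floor beside the table on its −y side.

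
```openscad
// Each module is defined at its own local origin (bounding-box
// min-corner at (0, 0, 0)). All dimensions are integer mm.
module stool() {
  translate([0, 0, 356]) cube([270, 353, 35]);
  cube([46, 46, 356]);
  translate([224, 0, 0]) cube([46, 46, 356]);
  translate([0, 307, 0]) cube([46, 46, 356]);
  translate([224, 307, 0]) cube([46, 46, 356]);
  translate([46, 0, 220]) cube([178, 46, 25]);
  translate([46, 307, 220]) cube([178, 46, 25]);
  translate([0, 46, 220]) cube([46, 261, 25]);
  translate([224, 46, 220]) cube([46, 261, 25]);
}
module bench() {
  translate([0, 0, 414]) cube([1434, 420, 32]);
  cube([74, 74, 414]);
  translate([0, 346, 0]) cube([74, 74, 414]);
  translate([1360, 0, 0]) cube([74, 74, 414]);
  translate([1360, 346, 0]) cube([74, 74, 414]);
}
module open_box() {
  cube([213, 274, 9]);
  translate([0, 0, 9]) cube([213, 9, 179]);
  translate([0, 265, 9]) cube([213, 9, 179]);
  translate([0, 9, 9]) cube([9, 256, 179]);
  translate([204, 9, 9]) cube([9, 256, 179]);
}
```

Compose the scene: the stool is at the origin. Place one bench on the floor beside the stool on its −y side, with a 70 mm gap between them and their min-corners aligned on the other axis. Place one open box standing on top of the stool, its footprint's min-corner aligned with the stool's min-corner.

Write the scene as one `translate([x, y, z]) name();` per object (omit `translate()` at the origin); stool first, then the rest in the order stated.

stool();
translate([0, -490, 0]) bench();
translate([0, 0, 391]) open_box();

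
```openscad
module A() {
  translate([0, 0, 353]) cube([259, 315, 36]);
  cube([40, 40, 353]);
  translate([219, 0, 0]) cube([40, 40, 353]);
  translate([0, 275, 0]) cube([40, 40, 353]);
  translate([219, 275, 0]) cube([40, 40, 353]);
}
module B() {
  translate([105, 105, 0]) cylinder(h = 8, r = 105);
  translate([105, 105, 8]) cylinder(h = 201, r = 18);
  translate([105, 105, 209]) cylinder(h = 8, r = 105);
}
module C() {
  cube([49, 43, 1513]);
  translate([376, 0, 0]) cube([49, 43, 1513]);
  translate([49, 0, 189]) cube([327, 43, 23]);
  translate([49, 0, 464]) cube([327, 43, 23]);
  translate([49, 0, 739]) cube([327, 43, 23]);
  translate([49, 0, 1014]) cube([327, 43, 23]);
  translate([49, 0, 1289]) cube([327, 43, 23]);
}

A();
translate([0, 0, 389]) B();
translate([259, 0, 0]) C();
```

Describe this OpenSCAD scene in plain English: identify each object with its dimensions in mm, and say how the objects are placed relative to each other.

A is a simple wooden stool: a rectangular seat 259 mm (x) by 315 mm (y), 36 mm thick, top face at z = 389 mm, on four square legs, each 40×40 mm in cross-section. The legs rest on z = 0, each flush with a corner of the seat.

B is a spool: two coaxial disc flanges of radius 105 mm and thickness 8 mm, joined by a core cylinder of radius 18 mm and height 201 mm. The lower flange rests on z = 0 and the three cylinders share a vertical axis.

C is a wooden ladder with two side rails of 49×43 mm section and 1513 mm height, set 425 mm apart overall. Between them run 5 rectangular rungs (43 mm deep, 23 mm thick), front faces flush with the rails' −y face. The bottom of the first rung is 189 mm above the floor and each subsequent rung is 275 mm higher than the one below.

The spool is on top of the stool. The ladder is against the stool's +x side, with their −y faces flush.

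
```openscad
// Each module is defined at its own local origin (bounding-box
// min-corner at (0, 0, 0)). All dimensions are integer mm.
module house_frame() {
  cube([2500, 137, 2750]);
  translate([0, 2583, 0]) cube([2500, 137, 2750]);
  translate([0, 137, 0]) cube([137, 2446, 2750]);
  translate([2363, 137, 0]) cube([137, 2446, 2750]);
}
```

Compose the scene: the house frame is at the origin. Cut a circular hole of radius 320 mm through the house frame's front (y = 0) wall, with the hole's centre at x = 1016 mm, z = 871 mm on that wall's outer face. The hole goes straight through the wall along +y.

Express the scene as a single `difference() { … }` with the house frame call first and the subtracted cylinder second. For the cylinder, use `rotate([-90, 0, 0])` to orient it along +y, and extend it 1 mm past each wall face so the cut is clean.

difference() {
  house_frame();
  translate([1016, -1, 871]) rotate([-90, 0, 0]) cylinder(h = 139, r = 320);
}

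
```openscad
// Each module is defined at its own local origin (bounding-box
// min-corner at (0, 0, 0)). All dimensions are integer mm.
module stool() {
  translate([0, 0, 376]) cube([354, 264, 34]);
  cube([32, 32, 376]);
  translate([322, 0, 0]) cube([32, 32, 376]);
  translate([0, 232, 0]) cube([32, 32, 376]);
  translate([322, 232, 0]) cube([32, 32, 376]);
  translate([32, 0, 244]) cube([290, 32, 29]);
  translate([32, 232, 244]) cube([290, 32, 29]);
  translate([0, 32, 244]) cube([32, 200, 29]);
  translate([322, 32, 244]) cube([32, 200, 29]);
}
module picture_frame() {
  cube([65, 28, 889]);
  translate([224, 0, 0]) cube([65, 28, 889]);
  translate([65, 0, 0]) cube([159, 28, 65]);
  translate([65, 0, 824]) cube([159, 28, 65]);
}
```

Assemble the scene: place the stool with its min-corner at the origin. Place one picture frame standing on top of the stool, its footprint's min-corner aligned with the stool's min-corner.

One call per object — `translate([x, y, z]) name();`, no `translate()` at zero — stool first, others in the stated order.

stool();
translate([0, 0, 410]) picture_frame();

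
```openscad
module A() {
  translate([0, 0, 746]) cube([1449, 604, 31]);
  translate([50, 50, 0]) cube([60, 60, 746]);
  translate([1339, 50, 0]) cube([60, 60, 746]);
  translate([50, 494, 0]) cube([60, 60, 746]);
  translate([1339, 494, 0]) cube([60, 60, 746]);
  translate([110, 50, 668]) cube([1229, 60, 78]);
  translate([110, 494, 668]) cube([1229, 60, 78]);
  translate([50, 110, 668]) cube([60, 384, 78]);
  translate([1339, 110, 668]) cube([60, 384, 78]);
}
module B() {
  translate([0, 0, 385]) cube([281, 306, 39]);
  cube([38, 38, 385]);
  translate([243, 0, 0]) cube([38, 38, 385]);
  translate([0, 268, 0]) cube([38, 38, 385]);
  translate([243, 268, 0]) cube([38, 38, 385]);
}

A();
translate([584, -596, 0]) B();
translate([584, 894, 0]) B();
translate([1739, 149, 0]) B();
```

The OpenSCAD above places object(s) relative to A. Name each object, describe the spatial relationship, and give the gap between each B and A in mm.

A is a table. B is a stool. Three stools sit around the table at the −y, +y, +x sides. The gap between each stool and the table is 290 mm.

Each stool's nearest face is 290 mm from the table's bounding box.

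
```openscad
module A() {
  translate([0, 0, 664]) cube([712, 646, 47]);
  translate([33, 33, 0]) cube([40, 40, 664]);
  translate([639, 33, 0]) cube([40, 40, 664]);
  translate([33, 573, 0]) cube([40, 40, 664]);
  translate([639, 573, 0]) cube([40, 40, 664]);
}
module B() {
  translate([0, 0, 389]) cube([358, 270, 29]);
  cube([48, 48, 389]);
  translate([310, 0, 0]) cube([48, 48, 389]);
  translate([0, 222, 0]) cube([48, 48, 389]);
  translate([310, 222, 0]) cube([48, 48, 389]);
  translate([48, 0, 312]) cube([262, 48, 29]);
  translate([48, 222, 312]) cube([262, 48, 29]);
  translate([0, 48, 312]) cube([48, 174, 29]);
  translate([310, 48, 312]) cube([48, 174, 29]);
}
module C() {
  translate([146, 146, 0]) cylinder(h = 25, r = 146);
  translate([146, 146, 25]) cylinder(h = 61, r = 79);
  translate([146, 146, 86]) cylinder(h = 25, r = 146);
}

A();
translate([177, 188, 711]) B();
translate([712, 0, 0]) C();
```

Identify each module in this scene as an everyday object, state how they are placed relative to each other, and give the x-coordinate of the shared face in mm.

A is a table. B is a stool. C is a spool. The stool is on top of the table, centred. The spool is against the table's +x side, with their −y faces flush. The x-coordinate of the shared face is 712 mm.

The table's +x face and the spool's −x face are both at x = 712 mm.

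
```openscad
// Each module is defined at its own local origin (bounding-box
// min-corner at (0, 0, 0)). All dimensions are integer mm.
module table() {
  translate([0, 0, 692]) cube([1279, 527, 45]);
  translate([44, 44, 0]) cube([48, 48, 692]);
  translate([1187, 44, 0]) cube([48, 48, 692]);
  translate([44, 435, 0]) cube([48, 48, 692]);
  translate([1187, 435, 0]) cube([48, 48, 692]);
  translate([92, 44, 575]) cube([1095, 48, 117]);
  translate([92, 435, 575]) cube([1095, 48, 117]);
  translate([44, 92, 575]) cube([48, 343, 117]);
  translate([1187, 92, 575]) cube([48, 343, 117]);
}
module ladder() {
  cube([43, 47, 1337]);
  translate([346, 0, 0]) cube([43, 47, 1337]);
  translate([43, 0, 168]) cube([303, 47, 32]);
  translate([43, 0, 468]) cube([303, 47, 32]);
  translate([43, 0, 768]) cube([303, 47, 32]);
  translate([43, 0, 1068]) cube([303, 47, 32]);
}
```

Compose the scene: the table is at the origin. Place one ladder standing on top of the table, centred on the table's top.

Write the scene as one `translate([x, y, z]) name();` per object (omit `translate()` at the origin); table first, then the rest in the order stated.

table();
translate([445, 240, 737]) ladder();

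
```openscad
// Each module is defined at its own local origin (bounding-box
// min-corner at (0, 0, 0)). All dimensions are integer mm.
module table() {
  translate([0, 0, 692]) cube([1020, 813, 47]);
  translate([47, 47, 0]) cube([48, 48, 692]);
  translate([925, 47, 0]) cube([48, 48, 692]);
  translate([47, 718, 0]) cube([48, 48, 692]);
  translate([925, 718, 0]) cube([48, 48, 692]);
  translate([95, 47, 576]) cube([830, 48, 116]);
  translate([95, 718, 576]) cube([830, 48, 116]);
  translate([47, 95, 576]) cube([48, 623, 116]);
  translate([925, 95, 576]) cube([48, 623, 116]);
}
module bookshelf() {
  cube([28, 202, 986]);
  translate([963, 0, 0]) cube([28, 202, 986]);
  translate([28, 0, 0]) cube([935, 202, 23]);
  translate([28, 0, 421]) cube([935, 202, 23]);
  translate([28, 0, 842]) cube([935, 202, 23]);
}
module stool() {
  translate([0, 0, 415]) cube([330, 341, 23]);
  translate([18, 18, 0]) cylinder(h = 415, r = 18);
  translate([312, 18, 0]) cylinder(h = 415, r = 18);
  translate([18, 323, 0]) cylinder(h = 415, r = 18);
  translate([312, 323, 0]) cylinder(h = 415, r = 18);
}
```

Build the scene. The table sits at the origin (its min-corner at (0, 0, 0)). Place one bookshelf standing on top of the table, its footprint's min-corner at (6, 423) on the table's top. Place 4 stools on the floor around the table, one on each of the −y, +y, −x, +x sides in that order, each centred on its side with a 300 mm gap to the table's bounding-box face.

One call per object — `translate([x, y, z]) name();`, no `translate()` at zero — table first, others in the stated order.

table();
translate([6, 423, 739]) bookshelf();
translate([345, -641, 0]) stool();
translate([345, 1113, 0]) stool();
translate([-630, 236, 0]) stool();
translate([1320, 236, 0]) stool();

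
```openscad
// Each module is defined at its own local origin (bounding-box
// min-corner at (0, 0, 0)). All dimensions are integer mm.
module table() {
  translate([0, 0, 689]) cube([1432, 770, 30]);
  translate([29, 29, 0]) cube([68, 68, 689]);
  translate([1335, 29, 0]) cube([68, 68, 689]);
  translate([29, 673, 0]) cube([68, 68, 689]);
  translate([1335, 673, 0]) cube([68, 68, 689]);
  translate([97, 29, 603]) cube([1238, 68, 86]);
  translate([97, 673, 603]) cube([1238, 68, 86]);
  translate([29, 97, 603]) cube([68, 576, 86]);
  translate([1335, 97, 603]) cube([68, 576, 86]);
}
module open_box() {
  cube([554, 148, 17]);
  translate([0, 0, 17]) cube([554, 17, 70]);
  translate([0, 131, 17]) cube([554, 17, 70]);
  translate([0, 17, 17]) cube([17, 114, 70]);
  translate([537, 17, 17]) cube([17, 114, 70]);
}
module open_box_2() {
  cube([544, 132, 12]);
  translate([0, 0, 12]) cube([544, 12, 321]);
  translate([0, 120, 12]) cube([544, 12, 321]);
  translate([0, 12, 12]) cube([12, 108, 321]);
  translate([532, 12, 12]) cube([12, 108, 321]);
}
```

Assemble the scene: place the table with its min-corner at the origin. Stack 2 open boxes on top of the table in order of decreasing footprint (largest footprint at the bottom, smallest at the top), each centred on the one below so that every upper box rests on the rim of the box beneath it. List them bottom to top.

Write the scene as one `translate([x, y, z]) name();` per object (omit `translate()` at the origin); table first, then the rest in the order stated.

table();
translate([439, 311, 719]) open_box();
translate([444, 319, 806]) open_box_2();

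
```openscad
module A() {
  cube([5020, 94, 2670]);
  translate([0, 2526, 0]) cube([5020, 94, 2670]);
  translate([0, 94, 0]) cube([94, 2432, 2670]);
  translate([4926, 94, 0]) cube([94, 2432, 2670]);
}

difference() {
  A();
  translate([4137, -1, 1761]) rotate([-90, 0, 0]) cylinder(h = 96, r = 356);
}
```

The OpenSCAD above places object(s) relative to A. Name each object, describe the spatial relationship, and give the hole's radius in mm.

A is a house frame. The house frame has a circular hole through its front wall. The hole's radius is 356 mm.

The subtracted cylinder has r = 356 mm.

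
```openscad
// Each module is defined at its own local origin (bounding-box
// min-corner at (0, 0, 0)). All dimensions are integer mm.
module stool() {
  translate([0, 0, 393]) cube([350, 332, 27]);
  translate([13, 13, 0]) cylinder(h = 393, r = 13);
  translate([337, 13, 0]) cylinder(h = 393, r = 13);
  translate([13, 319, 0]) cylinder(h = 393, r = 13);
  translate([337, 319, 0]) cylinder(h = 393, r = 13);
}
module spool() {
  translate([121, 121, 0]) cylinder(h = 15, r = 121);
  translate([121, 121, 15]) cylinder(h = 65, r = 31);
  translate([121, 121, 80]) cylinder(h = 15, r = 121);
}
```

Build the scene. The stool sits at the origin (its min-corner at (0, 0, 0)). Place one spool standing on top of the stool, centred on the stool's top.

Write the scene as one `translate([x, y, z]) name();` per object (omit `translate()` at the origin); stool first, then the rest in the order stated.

stool();
translate([54, 45, 420]) spool();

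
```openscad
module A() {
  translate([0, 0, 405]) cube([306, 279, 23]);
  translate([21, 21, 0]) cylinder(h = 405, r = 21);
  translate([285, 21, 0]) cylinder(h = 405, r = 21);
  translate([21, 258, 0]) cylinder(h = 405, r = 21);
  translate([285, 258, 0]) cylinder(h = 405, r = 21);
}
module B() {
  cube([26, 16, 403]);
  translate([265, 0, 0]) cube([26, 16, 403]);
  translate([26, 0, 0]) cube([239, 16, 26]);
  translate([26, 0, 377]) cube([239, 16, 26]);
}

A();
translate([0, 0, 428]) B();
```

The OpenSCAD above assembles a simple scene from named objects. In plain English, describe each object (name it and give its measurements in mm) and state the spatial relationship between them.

A is a four-legged stool. The seat is a 306×279×23 mm slab whose top surface is at z = 428 mm; four round legs, each 42 mm in diameter, run from the floor (z = 0) to the underside of the seat, each leg's axis is inset half a diameter from the nearest pair of seat edges (so the leg's bounding box is flush with the corner).

B is a rectangular picture frame lying in the x–z plane (depth along y). The opening is 239 mm wide (x) by 351 mm tall (z), surrounded by a border 26 mm wide on all four sides. The frame is 16 mm deep and is made of two full-height vertical stiles with two horizontal rails fitted between them.

The picture frame is on top of the stool.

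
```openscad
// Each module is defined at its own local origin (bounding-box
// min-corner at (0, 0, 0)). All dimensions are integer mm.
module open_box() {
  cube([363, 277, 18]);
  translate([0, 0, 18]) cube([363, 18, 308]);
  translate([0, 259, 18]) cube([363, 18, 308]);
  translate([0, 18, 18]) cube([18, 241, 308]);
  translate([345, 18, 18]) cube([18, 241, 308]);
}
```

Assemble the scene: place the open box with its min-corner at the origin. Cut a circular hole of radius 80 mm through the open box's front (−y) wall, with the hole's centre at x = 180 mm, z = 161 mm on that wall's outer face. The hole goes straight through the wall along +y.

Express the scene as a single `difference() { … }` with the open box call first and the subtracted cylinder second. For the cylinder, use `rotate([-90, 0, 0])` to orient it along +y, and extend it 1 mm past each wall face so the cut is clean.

difference() {
  open_box();
  translate([180, -1, 161]) rotate([-90, 0, 0]) cylinder(h = 20, r = 80);
}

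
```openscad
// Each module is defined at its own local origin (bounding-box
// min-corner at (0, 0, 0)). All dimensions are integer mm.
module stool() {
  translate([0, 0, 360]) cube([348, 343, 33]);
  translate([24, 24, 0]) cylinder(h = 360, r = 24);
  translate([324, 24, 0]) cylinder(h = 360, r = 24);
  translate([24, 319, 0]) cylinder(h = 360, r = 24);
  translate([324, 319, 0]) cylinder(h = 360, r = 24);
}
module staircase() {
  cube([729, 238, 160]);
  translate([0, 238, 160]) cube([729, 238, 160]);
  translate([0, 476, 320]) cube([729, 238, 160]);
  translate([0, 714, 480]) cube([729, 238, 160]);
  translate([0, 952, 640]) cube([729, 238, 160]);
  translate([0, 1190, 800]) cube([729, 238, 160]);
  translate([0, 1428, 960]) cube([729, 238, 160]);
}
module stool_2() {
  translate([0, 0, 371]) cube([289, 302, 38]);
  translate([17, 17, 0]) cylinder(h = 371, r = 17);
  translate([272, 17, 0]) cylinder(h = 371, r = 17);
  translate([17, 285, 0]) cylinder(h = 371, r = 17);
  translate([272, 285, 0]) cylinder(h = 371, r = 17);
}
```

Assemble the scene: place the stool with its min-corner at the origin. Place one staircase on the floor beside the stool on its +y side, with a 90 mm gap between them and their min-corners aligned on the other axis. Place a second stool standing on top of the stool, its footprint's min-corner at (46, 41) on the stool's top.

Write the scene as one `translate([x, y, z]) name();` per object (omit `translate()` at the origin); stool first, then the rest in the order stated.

stool();
translate([0, 433, 0]) staircase();
translate([46, 41, 393]) stool_2();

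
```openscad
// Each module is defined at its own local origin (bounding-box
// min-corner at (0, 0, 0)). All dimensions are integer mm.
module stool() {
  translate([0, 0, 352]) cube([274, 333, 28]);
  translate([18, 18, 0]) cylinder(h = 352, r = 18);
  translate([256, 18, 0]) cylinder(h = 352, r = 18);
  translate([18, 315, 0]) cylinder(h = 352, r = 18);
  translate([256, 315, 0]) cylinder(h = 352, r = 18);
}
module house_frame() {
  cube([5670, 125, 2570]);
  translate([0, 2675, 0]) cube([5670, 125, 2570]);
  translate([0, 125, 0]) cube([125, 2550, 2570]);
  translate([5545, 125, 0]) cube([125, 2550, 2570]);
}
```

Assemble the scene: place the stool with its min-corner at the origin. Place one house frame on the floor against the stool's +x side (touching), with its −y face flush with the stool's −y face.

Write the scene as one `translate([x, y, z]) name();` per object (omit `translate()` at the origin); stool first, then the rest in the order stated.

stool();
translate([274, 0, 0]) house_frame();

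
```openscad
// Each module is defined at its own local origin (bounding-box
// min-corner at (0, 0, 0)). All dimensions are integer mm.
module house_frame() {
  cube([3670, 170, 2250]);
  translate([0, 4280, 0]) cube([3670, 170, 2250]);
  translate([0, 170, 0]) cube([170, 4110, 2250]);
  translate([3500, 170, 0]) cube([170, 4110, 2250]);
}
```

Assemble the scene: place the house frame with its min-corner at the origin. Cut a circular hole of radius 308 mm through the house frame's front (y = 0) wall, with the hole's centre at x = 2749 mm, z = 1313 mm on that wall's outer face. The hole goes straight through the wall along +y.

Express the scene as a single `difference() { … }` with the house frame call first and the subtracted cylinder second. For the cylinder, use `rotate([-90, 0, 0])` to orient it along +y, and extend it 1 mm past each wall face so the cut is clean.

difference() {
  house_frame();
  translate([2749, -1, 1313]) rotate([-90, 0, 0]) cylinder(h = 172, r = 308);
}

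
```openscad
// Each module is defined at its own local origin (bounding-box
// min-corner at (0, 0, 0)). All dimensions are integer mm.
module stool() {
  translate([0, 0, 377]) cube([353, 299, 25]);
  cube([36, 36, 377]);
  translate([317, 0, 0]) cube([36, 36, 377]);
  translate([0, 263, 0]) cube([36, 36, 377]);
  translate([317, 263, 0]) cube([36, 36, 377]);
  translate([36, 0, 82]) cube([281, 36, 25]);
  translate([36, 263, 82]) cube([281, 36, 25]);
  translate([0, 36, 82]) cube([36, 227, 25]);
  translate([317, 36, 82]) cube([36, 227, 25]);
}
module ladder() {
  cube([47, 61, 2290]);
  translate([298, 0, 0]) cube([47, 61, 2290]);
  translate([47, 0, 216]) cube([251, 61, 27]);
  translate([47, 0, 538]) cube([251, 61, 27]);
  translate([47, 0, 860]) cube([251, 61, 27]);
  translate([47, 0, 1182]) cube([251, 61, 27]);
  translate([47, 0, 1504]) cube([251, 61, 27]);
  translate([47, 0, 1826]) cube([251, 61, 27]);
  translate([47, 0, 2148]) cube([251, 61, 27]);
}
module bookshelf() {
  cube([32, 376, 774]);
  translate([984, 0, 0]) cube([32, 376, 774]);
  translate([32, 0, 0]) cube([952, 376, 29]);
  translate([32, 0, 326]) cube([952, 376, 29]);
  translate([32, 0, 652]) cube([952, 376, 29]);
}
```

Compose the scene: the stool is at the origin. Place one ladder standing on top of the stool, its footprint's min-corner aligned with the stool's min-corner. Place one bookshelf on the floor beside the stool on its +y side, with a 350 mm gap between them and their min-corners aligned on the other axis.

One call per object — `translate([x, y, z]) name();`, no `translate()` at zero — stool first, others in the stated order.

stool();
translate([0, 0, 402]) ladder();
translate([0, 649, 0]) bookshelf();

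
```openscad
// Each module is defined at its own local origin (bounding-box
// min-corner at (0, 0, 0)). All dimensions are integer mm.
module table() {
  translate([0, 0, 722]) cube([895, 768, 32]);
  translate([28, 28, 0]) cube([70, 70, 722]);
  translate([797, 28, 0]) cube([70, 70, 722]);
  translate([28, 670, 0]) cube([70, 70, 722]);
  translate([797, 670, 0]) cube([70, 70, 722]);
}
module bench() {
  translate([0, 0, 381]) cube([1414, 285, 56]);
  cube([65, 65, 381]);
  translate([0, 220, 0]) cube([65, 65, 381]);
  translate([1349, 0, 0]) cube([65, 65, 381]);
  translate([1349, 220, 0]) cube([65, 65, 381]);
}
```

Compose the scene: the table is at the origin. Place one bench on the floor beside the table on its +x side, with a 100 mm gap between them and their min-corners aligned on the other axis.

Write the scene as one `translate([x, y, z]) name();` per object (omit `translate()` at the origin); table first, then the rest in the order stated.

table();
translate([995, 0, 0]) bench();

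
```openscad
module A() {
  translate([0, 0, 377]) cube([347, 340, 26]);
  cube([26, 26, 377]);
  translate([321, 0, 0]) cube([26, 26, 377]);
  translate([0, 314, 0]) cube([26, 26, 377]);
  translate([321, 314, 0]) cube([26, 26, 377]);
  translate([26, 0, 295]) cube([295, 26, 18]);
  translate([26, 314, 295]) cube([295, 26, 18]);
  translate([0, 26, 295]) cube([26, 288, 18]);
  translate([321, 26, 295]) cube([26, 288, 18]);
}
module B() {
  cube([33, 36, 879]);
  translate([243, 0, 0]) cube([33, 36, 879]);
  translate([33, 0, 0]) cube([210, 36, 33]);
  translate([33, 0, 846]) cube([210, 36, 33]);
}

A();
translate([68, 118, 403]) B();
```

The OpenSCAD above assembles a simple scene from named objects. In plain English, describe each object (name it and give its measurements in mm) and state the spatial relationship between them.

A is a four-legged stool. The seat is a 347×340×26 mm slab whose top surface is at z = 403 mm; four square legs, each 26×26 mm in cross-section, run from the floor (z = 0) to the underside of the seat, each flush with a corner of the seat. Four stretchers, 26 mm wide and 18 mm tall, connect adjacent legs with their undersides at z = 295 mm, each running between the inner faces of the legs it joins and aligned with the legs' outer faces on the other axis.

B is a picture frame with a 210×813 mm rectangular opening (x by z) and a uniform 33 mm border on every side. Frame depth is 36 mm along y. It is built from two vertical stiles running the full outside height and two horizontal rails spanning the gap between the stiles.

The picture frame is on top of the stool.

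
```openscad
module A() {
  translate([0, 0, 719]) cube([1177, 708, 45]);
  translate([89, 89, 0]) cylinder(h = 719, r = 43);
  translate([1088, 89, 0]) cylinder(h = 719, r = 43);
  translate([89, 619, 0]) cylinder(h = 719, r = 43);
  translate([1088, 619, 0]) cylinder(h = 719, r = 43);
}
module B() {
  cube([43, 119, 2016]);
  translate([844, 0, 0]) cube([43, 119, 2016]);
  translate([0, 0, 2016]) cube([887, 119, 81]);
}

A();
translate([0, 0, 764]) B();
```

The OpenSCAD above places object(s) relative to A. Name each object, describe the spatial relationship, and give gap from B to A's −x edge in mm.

The door frame's min-x is at 0; the table's min-x is 0; gap = 0 mm.

A is a table. B is a door frame. The door frame is on top of the table. The gap from the door frame to the table's −x edge is 0 mm.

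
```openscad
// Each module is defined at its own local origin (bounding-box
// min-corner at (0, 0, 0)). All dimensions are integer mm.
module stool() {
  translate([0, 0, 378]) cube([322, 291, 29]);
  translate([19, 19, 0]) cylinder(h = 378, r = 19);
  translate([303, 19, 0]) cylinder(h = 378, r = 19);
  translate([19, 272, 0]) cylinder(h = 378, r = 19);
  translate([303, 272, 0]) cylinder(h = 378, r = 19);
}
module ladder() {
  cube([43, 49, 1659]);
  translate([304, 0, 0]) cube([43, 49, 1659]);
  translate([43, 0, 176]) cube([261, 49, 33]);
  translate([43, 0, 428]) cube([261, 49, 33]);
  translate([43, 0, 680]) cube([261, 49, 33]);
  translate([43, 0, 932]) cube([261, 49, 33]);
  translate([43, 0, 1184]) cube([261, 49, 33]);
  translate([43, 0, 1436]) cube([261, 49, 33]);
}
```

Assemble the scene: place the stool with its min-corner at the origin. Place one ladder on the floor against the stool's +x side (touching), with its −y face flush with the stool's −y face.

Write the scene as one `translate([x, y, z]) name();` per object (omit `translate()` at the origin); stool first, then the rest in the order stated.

stool();
translate([322, 0, 0]) ladder();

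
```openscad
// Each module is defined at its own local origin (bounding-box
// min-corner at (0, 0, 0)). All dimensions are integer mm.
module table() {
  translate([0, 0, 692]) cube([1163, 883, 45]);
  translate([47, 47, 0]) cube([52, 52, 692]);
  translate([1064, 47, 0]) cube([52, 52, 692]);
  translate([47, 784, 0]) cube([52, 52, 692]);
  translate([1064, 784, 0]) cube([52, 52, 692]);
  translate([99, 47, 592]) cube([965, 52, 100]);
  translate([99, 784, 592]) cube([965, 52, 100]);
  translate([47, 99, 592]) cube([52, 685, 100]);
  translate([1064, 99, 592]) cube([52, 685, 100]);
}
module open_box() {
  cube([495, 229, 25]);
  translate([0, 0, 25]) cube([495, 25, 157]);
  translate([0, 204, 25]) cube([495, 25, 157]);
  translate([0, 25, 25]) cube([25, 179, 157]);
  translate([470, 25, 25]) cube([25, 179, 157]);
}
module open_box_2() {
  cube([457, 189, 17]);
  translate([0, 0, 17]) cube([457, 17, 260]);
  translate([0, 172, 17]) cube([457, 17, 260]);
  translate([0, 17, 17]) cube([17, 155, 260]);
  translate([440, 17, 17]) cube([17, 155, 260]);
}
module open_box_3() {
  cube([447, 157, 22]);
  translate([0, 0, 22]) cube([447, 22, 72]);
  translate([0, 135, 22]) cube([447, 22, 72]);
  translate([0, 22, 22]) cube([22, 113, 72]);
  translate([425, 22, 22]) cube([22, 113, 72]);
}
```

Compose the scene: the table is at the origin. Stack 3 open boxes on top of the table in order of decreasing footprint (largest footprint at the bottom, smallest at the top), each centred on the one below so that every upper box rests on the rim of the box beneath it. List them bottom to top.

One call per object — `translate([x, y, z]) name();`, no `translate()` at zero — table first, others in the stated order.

table();
translate([334, 327, 737]) open_box();
translate([353, 347, 919]) open_box_2();
translate([358, 363, 1196]) open_box_3();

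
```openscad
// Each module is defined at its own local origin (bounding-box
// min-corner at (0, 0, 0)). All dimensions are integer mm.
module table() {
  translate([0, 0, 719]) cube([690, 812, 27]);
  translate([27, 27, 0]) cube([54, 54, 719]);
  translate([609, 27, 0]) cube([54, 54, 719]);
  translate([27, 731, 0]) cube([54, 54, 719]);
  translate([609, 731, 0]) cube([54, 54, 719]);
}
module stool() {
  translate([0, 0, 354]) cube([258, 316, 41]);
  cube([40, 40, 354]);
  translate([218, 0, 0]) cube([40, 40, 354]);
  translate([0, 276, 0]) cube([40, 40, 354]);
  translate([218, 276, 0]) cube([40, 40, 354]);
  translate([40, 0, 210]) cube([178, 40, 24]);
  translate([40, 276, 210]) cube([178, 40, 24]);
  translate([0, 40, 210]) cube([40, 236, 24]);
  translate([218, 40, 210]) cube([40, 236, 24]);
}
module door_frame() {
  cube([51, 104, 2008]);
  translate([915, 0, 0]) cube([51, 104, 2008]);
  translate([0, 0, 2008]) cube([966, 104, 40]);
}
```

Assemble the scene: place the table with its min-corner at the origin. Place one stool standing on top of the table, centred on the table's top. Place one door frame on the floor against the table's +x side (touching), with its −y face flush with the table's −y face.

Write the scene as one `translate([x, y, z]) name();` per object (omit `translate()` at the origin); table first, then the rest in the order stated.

table();
translate([216, 248, 746]) stool();
translate([690, 0, 0]) door_frame();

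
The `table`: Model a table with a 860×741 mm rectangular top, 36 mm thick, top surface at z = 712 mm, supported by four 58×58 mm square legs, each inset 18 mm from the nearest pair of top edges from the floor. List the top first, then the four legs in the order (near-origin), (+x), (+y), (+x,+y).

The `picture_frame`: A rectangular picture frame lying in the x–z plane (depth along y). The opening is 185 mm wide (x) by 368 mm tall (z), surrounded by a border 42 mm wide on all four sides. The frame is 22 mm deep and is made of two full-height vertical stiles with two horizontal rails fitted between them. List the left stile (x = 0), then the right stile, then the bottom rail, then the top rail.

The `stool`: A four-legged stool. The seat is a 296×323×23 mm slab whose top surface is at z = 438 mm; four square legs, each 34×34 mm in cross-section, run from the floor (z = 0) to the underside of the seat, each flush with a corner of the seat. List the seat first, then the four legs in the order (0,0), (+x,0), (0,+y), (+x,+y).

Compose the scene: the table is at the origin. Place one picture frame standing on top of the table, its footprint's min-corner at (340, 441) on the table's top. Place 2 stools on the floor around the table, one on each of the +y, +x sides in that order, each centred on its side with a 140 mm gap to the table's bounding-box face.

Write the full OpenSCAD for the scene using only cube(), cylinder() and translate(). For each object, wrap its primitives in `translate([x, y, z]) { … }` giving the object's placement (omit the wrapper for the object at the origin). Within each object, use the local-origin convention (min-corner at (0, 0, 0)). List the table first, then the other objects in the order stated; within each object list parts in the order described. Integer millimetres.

translate([0, 0, 676]) cube([860, 741, 36]);
translate([18, 18, 0]) cube([58, 58, 676]);
translate([784, 18, 0]) cube([58, 58, 676]);
translate([18, 665, 0]) cube([58, 58, 676]);
translate([784, 665, 0]) cube([58, 58, 676]);
translate([340, 441, 712]) {
  cube([42, 22, 452]);
  translate([227, 0, 0]) cube([42, 22, 452]);
  translate([42, 0, 0]) cube([185, 22, 42]);
  translate([42, 0, 410]) cube([185, 22, 42]);
}
translate([282, 881, 0]) {
  translate([0, 0, 415]) cube([296, 323, 23]);
  cube([34, 34, 415]);
  translate([262, 0, 0]) cube([34, 34, 415]);
  translate([0, 289, 0]) cube([34, 34, 415]);
  translate([262, 289, 0]) cube([34, 34, 415]);
}
translate([1000, 209, 0]) {
  translate([0, 0, 415]) cube([296, 323, 23]);
  cube([34, 34, 415]);
  translate([262, 0, 0]) cube([34, 34, 415]);
  translate([0, 289, 0]) cube([34, 34, 415]);
  translate([262, 289, 0]) cube([34, 34, 415]);
}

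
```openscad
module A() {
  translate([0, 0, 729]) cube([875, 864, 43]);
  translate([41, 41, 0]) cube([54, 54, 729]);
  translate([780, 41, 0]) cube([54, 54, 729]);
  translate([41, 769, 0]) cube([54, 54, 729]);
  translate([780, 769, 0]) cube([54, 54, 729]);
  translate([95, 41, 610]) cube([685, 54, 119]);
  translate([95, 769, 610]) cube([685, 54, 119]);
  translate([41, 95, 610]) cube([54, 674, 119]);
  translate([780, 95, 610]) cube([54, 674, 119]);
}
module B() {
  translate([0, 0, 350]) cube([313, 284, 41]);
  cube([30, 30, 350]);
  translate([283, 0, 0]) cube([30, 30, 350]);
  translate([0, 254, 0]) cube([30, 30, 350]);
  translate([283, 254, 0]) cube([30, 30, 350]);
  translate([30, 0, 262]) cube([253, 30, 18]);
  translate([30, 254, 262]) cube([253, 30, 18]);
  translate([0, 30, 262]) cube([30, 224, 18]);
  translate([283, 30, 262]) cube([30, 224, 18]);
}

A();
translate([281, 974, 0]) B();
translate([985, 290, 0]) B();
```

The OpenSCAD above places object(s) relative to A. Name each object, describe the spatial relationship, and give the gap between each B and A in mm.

Each stool's nearest face is 110 mm from the table's bounding box.

A is a table. B is a stool. Two stools sit around the table at the +y, +x sides. The gap between each stool and the table is 110 mm.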